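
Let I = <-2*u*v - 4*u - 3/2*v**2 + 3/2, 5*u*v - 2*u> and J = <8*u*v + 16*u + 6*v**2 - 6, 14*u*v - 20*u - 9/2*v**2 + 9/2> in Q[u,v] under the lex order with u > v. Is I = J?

Equality of ideals is decidable: compute both reduced Gröbner bases (unique for the ordering) and check whether they agree.
Buchberger on the first generating set:
f_1 = -2*u*v - 4*u - 3/2*v**2 + 3/2, LT = u*v.
f_2 = 5*u*v - 2*u, LT = u*v.

S(f_1,f_2): lcm = u*v. S = 12/5*u + 3/4*v**2 - 3/4.
  leading term u: no divisor's leading term divides it; move 12/5*u to the remainder.
  leading term v**2: no divisor's leading term divides it; move 3/4*v**2 to the remainder.
  leading term 1: no divisor's leading term divides it; move -3/4 to the remainder.
  remainder 12/5*u + 3/4*v**2 - 3/4 ≠ 0; add g_3 = 12/5*u + 3/4*v**2 - 3/4 to the basis.

S(f_1,g_3): lcm = u*v. S = 2*u - 5/16*v**3 + 3/4*v**2 + 5/16*v - 3/4.
  leading term u: subtract (5/6)·g_3 from 2*u - 5/16*v**3 + 3/4*v**2 + 5/16*v - 3/4 → -5/16*v**3 + 1/8*v**2 + 5/16*v - 1/8
  leading term v**3: no divisor's leading term divides it; move -5/16*v**3 to the remainder.
  leading term v**2: no divisor's leading term divides it; move 1/8*v**2 to the remainder.
  leading term v: no divisor's leading term divides it; move 5/16*v to the remainder.
  leading term 1: no divisor's leading term divides it; move -1/8 to the remainder.
  remainder -5/16*v**3 + 1/8*v**2 + 5/16*v - 1/8 ≠ 0; add g_4 = -5/16*v**3 + 1/8*v**2 + 5/16*v - 1/8 to the basis.

The other S-polynomials (S(f_2,g_3), S(f_1,g_4), S(f_2,g_4), S(g_3,g_4)) all reduce to 0 modulo the current basis, so we have a Gröbner basis.
Inter-reduce: drop elements whose leading term is divisible by another's, tail-reduce, and make monic.
Reduced Gröbner basis: {u + 5/16*v**2 - 5/16, v**3 - 2/5*v**2 - v + 2/5}.

Buchberger on the second generating set:
h_1 = 8*u*v + 16*u + 6*v**2 - 6, LT = u*v.
h_2 = 14*u*v - 20*u - 9/2*v**2 + 9/2, LT = u*v.

S(h_1,h_2): lcm = u*v. S = 24/7*u + 15/14*v**2 - 15/14.
  leading term u: no divisor's leading term divides it; move 24/7*u to the remainder.
  leading term v**2: no divisor's leading term divides it; move 15/14*v**2 to the remainder.
  leading term 1: no divisor's leading term divides it; move -15/14 to the remainder.
  remainder 24/7*u + 15/14*v**2 - 15/14 ≠ 0; add k_3 = 24/7*u + 15/14*v**2 - 15/14 to the basis.

S(h_1,k_3): lcm = u*v. S = 2*u - 5/16*v**3 + 3/4*v**2 + 5/16*v - 3/4.
  leading term u: subtract (7/12)·k_3 from 2*u - 5/16*v**3 + 3/4*v**2 + 5/16*v - 3/4 → -5/16*v**3 + 1/8*v**2 + 5/16*v - 1/8
  leading term v**3: no divisor's leading term divides it; move -5/16*v**3 to the remainder.
  leading term v**2: no divisor's leading term divides it; move 1/8*v**2 to the remainder.
  leading term v: no divisor's leading term divides it; move 5/16*v to the remainder.
  leading term 1: no divisor's leading term divides it; move -1/8 to the remainder.
  remainder -5/16*v**3 + 1/8*v**2 + 5/16*v - 1/8 ≠ 0; add k_4 = -5/16*v**3 + 1/8*v**2 + 5/16*v - 1/8 to the basis.

The other S-polynomials (S(h_2,k_3), S(h_1,k_4), S(h_2,k_4), S(k_3,k_4)) all reduce to 0 modulo the current basis, so we have a Gröbner basis.
Inter-reduce: drop elements whose leading term is divisible by another's, tail-reduce, and make monic.
Reduced Gröbner basis: {u + 5/16*v**2 - 5/16, v**3 - 2/5*v**2 - v + 2/5}.

The two bases agree; hence the ideals are identical.

Yes, the ideals are equal.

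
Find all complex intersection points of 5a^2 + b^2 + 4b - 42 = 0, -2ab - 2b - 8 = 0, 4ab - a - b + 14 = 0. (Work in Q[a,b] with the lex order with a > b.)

{(3, -1)}

Compute a lex Gröbner basis by Buchberger's algorithm.
f_1 = 5a^2 + b^2 + 4b - 42, LT = a^2.
f_2 = -2ab - 2b - 8, LT = ab.
f_3 = 4ab - a - b + 14, LT = ab.

S(f_1,f_2): lcm = a^2b. S = -ab - 4a + 1/5b^3 + 4/5b^2 - 42/5b.
  leading term ab: subtract (1/2)·f_2 from -ab - 4a + 1/5b^3 + 4/5b^2 - 42/5b → -4a + 1/5b^3 + 4/5b^2 - 37/5b + 4
  leading term a: no divisor's leading term divides it; move -4a to the remainder.
  leading term b^3: no divisor's leading term divides it; move 1/5b^3 to the remainder.
  leading term b^2: no divisor's leading term divides it; move 4/5b^2 to the remainder.
  leading term b: no divisor's leading term divides it; move -37/5b to the remainder.
  leading term 1: no divisor's leading term divides it; move 4 to the remainder.
  remainder -4a + 1/5b^3 + 4/5b^2 - 37/5b + 4 ≠ 0; add h_4 = -4a + 1/5b^3 + 4/5b^2 - 37/5b + 4 to the basis.

S(f_1,f_3): lcm = a^2b. S = 1/4a^2 + 1/4ab - 7/2a + 1/5b^3 + 4/5b^2 - 42/5b.
  leading term a^2: subtract (1/20)·f_1 from 1/4a^2 + 1/4ab - 7/2a + 1/5b^3 + 4/5b^2 - 42/5b → 1/4ab - 7/2a + 1/5b^3 + 3/4b^2 - 43/5b + 21/10
  leading term ab: subtract (-1/8)·f_2 from 1/4ab - 7/2a + 1/5b^3 + 3/4b^2 - 43/5b + 21/10 → -7/2a + 1/5b^3 + 3/4b^2 - 177/20b + 11/10
  leading term a: subtract (7/8)·h_4 from -7/2a + 1/5b^3 + 3/4b^2 - 177/20b + 11/10 → 1/40b^3 + 1/20b^2 - 19/8b - 12/5
  leading term b^3: no divisor's leading term divides it; move 1/40b^3 to the remainder.
  leading term b^2: no divisor's leading term divides it; move 1/20b^2 to the remainder.
  leading term b: no divisor's leading term divides it; move -19/8b to the remainder.
  leading term 1: no divisor's leading term divides it; move -12/5 to the remainder.
  remainder 1/40b^3 + 1/20b^2 - 19/8b - 12/5 ≠ 0; add h_5 = 1/40b^3 + 1/20b^2 - 19/8b - 12/5 to the basis.

S(f_2,f_3): lcm = ab. S = 1/4a + 5/4b + 1/2.
  leading term a: subtract (-1/16)·h_4 from 1/4a + 5/4b + 1/2 → 1/80b^3 + 1/20b^2 + 63/80b + 3/4
  leading term b^3: subtract (1/2)·h_5 from 1/80b^3 + 1/20b^2 + 63/80b + 3/4 → 1/40b^2 + 79/40b + 39/20
  leading term b^2: no divisor's leading term divides it; move 1/40b^2 to the remainder.
  leading term b: no divisor's leading term divides it; move 79/40b to the remainder.
  leading term 1: no divisor's leading term divides it; move 39/20 to the remainder.
  remainder 1/40b^2 + 79/40b + 39/20 ≠ 0; add h_6 = 1/40b^2 + 79/40b + 39/20 to the basis.

S(f_2,h_4): lcm = ab. S = 1/20b^4 + 1/5b^3 - 37/20b^2 + 2b + 4.
  leading term b^4: subtract (2b)·h_5 from 1/20b^4 + 1/5b^3 - 37/20b^2 + 2b + 4 → 1/10b^3 + 29/10b^2 + 34/5b + 4
  leading term b^3: subtract (4)·h_5 from 1/10b^3 + 29/10b^2 + 34/5b + 4 → 27/10b^2 + 163/10b + 68/5
  leading term b^2: subtract (108)·h_6 from 27/10b^2 + 163/10b + 68/5 → -197b - 197
  leading term b: no divisor's leading term divides it; move -197b to the remainder.
  leading term 1: no divisor's leading term divides it; move -197 to the remainder.
  remainder -197b - 197 ≠ 0; add h_7 = -197b - 197 to the basis.

The other S-polynomials (S(f_1,h_4), S(f_3,h_4), S(f_1,h_5), S(f_2,h_5), S(f_3,h_5), S(h_4,h_5), S(f_1,h_6), S(f_2,h_6), S(f_3,h_6), S(h_4,h_6), S(h_5,h_6), S(f_1,h_7), S(f_2,h_7), S(f_3,h_7), S(h_4,h_7), S(h_5,h_7), S(h_6,h_7)) all reduce to 0 modulo the current basis, so we have a Gröbner basis.
Inter-reduce: drop elements whose leading term is divisible by another's, tail-reduce, and make monic.
Reduced Gröbner basis: {a - 3, b + 1}.

Elimination: the polynomial b + 1 lies in the elimination ideal for b, so b ∈ {-1}. For each such b, the remaining basis elements (now univariate) give the rest of the solution.
  b = -1: the earlier basis element becomes a - 3 = 0, giving a = 3 — point (3, -1).
Substituting each solution back into the original system confirms all equations vanish.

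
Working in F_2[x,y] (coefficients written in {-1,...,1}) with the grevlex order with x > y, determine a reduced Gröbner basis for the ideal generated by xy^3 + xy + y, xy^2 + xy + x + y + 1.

G = {y^3 + y^2 + x + 1, x^2 + 1, xy + y^2 + x + y + 1}

f_1 = xy^3 + xy + y, LT = xy^3.
f_2 = xy^2 + xy + x + y + 1, LT = xy^2.

S(f_1,f_2): lcm = xy^3. S = xy^2 + y^2.
  leading term xy^2: subtract (1)·f_2 from xy^2 + y^2 → xy + y^2 + x + y + 1
  leading term xy: no divisor's leading term divides it; move xy to the remainder.
  leading term y^2: no divisor's leading term divides it; move y^2 to the remainder.
  leading term x: no divisor's leading term divides it; move x to the remainder.
  leading term y: no divisor's leading term divides it; move y to the remainder.
  leading term 1: no divisor's leading term divides it; move 1 to the remainder.
  remainder xy + y^2 + x + y + 1 ≠ 0; add g_3 = xy + y^2 + x + y + 1 to the basis.

S(f_1,g_3): lcm = xy^3. S = y^4 + xy^2 + y^3 + xy + y^2 + y.
  leading term y^4: no divisor's leading term divides it; move y^4 to the remainder.
  leading term xy^2: subtract (1)·f_2 from xy^2 + y^3 + xy + y^2 + y → y^3 + y^2 + x + 1
  leading term y^3: no divisor's leading term divides it; move y^3 to the remainder.
  leading term y^2: no divisor's leading term divides it; move y^2 to the remainder.
  leading term x: no divisor's leading term divides it; move x to the remainder.
  leading term 1: no divisor's leading term divides it; move 1 to the remainder.
  remainder y^4 + y^3 + y^2 + x + 1 ≠ 0; add g_4 = y^4 + y^3 + y^2 + x + 1 to the basis.

S(f_2,g_3): lcm = xy^2. S = y^3 + y^2 + x + 1.
  leading term y^3: no divisor's leading term divides it; move y^3 to the remainder.
  leading term y^2: no divisor's leading term divides it; move y^2 to the remainder.
  leading term x: no divisor's leading term divides it; move x to the remainder.
  leading term 1: no divisor's leading term divides it; move 1 to the remainder.
  remainder y^3 + y^2 + x + 1 ≠ 0; add g_5 = y^3 + y^2 + x + 1 to the basis.

S(f_1,g_4): lcm = xy^4. S = xy^3 + x^2 + y^2 + x.
  leading term xy^3: subtract (1)·f_1 from xy^3 + x^2 + y^2 + x → x^2 + xy + y^2 + x + y
  leading term x^2: no divisor's leading term divides it; move x^2 to the remainder.
  leading term xy: subtract (1)·g_3 from xy + y^2 + x + y → 1
  leading term 1: no divisor's leading term divides it; move 1 to the remainder.
  remainder x^2 + 1 ≠ 0; add g_6 = x^2 + 1 to the basis.

The other S-polynomials (S(f_2,g_4), S(g_3,g_4), S(f_1,g_5), S(f_2,g_5), S(g_3,g_5), S(g_4,g_5), S(f_1,g_6), S(f_2,g_6), S(g_3,g_6), S(g_4,g_6), S(g_5,g_6)) all reduce to 0 modulo the current basis, so we have a Gröbner basis.
Inter-reduce: drop elements whose leading term is divisible by another's, tail-reduce, and make monic.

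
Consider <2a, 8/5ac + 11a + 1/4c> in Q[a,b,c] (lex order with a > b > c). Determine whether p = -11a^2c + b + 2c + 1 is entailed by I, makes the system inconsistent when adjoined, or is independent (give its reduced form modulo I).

First compute the reduced Gröbner basis of I by Buchberger's algorithm.
f_1 = 2a, LT = a.
f_2 = 8/5ac + 11a + 1/4c, LT = ac.

S(f_1,f_2): lcm = ac. S = -55/8a - 5/32c.
  leading term a: subtract (-55/16)·f_1 from -55/8a - 5/32c → -5/32c
  leading term c: no divisor's leading term divides it; move -5/32c to the remainder.
  remainder -5/32c ≠ 0; add h_3 = -5/32c to the basis.

S(f_1,h_3): leading monomials are coprime, so the S-polynomial reduces to 0 (Buchberger's first criterion).
S(f_2,h_3): lcm = ac. S = 55/8a + 5/32c.
  leading term a: subtract (55/16)·f_1 from 55/8a + 5/32c → 5/32c
  leading term c: subtract (-1)·h_3 from 5/32c → 0
  remainder 0.

Every S-polynomial of the final basis reduces to 0, so we have a Gröbner basis.
Inter-reduce: drop elements whose leading term is divisible by another's, tail-reduce, and make monic.
Reduced Gröbner basis: {a, c}.
Label its elements g_1 = a, g_2 = c.

Reduce p = -11a^2c + b + 2c + 1 modulo G:
  leading term a^2c: subtract (-11ac)·g_1 from -11a^2c + b + 2c + 1 → b + 2c + 1
  leading term b: no divisor's leading term divides it; move b to the remainder.
  leading term c: subtract (2)·g_2 from 2c + 1 → 1
  leading term 1: no divisor's leading term divides it; move 1 to the remainder.
  normal form = b + 1.
The normal form is nonzero, so p ∉ I. Since p minus its normal form lies in I, I + (p) = I + (r) where r = b + 1; decide whether this ideal is the whole ring.
Run Buchberger on G together with r (pairs among the g_i already reduce to 0 since G is a Gröbner basis):
g_1 = a, LT = a.
g_2 = c, LT = c.
r = b + 1, LT = b.

S(g_1,g_2): leading monomials are coprime, so the S-polynomial reduces to 0 (Buchberger's first criterion).
S(g_1,r): leading monomials are coprime, so the S-polynomial reduces to 0 (Buchberger's first criterion).
S(g_2,r): leading monomials are coprime, so the S-polynomial reduces to 0 (Buchberger's first criterion).
Every S-polynomial of the final basis reduces to 0, so we have a Gröbner basis.
Inter-reduce: drop elements whose leading term is divisible by another's, tail-reduce, and make monic.
Reduced Gröbner basis: {a, b + 1, c}.
The reduced Gröbner basis of I + (p) is {a, b + 1, c} ≠ {1}, a proper ideal, so the enlarged system stays consistent: p is independent of I, with normal form b + 1.

-11a^2c + b + 2c + 1 is independent of I; its normal form modulo I is b + 1.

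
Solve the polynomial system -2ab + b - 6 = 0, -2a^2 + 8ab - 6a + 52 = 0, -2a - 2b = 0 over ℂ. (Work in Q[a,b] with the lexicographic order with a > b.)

{(2, -2)}

Compute a lex Gröbner basis by Buchberger's algorithm.
f_1 = -2ab + b - 6, LT = ab.
f_2 = -2a^2 + 8ab - 6a + 52, LT = a^2.
f_3 = -2a - 2b, LT = a.

S(f_1,f_2): lcm = a^2b. S = 4ab^2 - 7/2ab + 3a + 26b.
  leading term ab^2: subtract (-2b)·f_1 from 4ab^2 - 7/2ab + 3a + 26b → -7/2ab + 3a + 2b^2 + 14b
  leading term ab: subtract (7/4)·f_1 from -7/2ab + 3a + 2b^2 + 14b → 3a + 2b^2 + 49/4b + 21/2
  leading term a: subtract (-3/2)·f_3 from 3a + 2b^2 + 49/4b + 21/2 → 2b^2 + 37/4b + 21/2
  leading term b^2: no divisor's leading term divides it; move 2b^2 to the remainder.
  leading term b: no divisor's leading term divides it; move 37/4b to the remainder.
  leading term 1: no divisor's leading term divides it; move 21/2 to the remainder.
  remainder 2b^2 + 37/4b + 21/2 ≠ 0; add h_4 = 2b^2 + 37/4b + 21/2 to the basis.

S(f_1,f_3): lcm = ab. S = -b^2 - 1/2b + 3.
  leading term b^2: subtract (-1/2)·h_4 from -b^2 - 1/2b + 3 → 33/8b + 33/4
  leading term b: no divisor's leading term divides it; move 33/8b to the remainder.
  leading term 1: no divisor's leading term divides it; move 33/4 to the remainder.
  remainder 33/8b + 33/4 ≠ 0; add h_5 = 33/8b + 33/4 to the basis.

The other S-polynomials (S(f_2,f_3), S(f_1,h_4), S(f_2,h_4), S(f_3,h_4), S(f_1,h_5), S(f_2,h_5), S(f_3,h_5), S(h_4,h_5)) all reduce to 0 modulo the current basis, so we have a Gröbner basis.
Inter-reduce: drop elements whose leading term is divisible by another's, tail-reduce, and make monic.
Reduced Gröbner basis: {a - 2, b + 2}.

Since the basis is lex-ordered, b + 2 is univariate in b. Its roots are {-2}. Back-substituting each root into the other basis elements fixes the other coordinates.
  b = -2: the earlier basis element becomes a - 2 = 0, giving a = 2 — point (2, -2).
Substituting each solution back into the original system confirms all equations vanish.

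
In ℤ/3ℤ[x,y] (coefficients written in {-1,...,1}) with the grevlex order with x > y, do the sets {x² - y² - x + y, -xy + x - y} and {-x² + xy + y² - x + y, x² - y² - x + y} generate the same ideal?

Equality of ideals is decidable: compute both reduced Gröbner bases (unique for the ordering) and check whether they agree.
Buchberger on the first generating set:
f_1 = x² - y² - x + y, LT = x².
f_2 = -xy + x - y, LT = xy.

S(f_1,f_2): lcm = x²y. S = -y³ + x² + xy + y².
  leading term y³: no divisor's leading term divides it; move -y³ to the remainder.
  leading term x²: subtract (1)·f_1 from x² + xy + y² → xy - y² + x - y
  leading term xy: subtract (-1)·f_2 from xy - y² + x - y → -y² - x + y
  leading term y²: no divisor's leading term divides it; move -y² to the remainder.
  leading term x: no divisor's leading term divides it; move -x to the remainder.
  leading term y: no divisor's leading term divides it; move y to the remainder.
  remainder -y³ - y² - x + y ≠ 0; add g_3 = -y³ - y² - x + y to the basis.

The other S-polynomials (S(f_1,g_3), S(f_2,g_3)) all reduce to 0 modulo the current basis, so we have a Gröbner basis.
Inter-reduce: drop elements whose leading term is divisible by another's, tail-reduce, and make monic.
Reduced Gröbner basis: {y³ + y² + x - y, x² - y² - x + y, xy - x + y}.

Buchberger on the second generating set:
h_1 = -x² + xy + y² - x + y, LT = x².
h_2 = x² - y² - x + y, LT = x².

S(h_1,h_2): lcm = x². S = -xy - x + y.
  leading term xy: no divisor's leading term divides it; move -xy to the remainder.
  leading term x: no divisor's leading term divides it; move -x to the remainder.
  leading term y: no divisor's leading term divides it; move y to the remainder.
  remainder -xy - x + y ≠ 0; add k_3 = -xy - x + y to the basis.

S(h_1,k_3): lcm = x²y. S = -xy² - y³ - x² - xy - y².
  leading term xy²: subtract (y)·k_3 from -xy² - y³ - x² - xy - y² → -y³ - x² + y²
  leading term y³: no divisor's leading term divides it; move -y³ to the remainder.
  leading term x²: subtract (1)·h_1 from -x² + y² → -xy + x - y
  leading term xy: subtract (1)·k_3 from -xy + x - y → -x + y
  leading term x: no divisor's leading term divides it; move -x to the remainder.
  leading term y: no divisor's leading term divides it; move y to the remainder.
  remainder -y³ - x + y ≠ 0; add k_4 = -y³ - x + y to the basis.

The other S-polynomials (S(h_2,k_3), S(h_1,k_4), S(h_2,k_4), S(k_3,k_4)) all reduce to 0 modulo the current basis, so we have a Gröbner basis.
Inter-reduce: drop elements whose leading term is divisible by another's, tail-reduce, and make monic.
Reduced Gröbner basis: {y³ + x - y, x² - y² - x + y, xy + x - y}.

Since the reduced bases disagree, the two ideals are not the same.
The choice of monomial ordering does not affect the verdict — as long as both bases are computed under the same ordering, their equality decides ideal equality.

No, the ideals differ.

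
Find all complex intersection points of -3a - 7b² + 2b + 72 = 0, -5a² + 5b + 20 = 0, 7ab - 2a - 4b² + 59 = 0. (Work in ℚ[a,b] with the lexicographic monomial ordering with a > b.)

Compute a lex Gröbner basis by Buchberger's algorithm.
f_1 = -3a - 7b² + 2b + 72, LT = a.
f_2 = -5a² + 5b + 20, LT = a².
f_3 = 7ab - 2a - 4b² + 59, LT = ab.

S(f_1,f_2): lcm = a². S = 7/3ab² - ⅔ab - 24a + b + 4.
  leading term ab²: subtract (-7/9b²)·f_1 from 7/3ab² - ⅔ab - 24a + b + 4 → -⅔ab - 24a - 49/9b⁴ + 14/9b³ + 56b² + b + 4
  leading term ab: subtract (2/9b)·f_1 from -⅔ab - 24a - 49/9b⁴ + 14/9b³ + 56b² + b + 4 → -24a - 49/9b⁴ + 28/9b³ + 500/9b² - 15b + 4
  leading term a: subtract (8)·f_1 from -24a - 49/9b⁴ + 28/9b³ + 500/9b² - 15b + 4 → -49/9b⁴ + 28/9b³ + 1004/9b² - 31b - 572
  leading term b⁴: no divisor's leading term divides it; move -49/9b⁴ to the remainder.
  leading term b³: no divisor's leading term divides it; move 28/9b³ to the remainder.
  leading term b²: no divisor's leading term divides it; move 1004/9b² to the remainder.
  leading term b: no divisor's leading term divides it; move -31b to the remainder.
  leading term 1: no divisor's leading term divides it; move -572 to the remainder.
  remainder -49/9b⁴ + 28/9b³ + 1004/9b² - 31b - 572 ≠ 0; add h_4 = -49/9b⁴ + 28/9b³ + 1004/9b² - 31b - 572 to the basis.

S(f_1,f_3): lcm = ab. S = 2/7a + 7/3b³ - 2/21b² - 24b - 59/7.
  leading term a: subtract (-2/21)·f_1 from 2/7a + 7/3b³ - 2/21b² - 24b - 59/7 → 7/3b³ - 16/21b² - 500/21b - 11/7
  leading term b³: no divisor's leading term divides it; move 7/3b³ to the remainder.
  leading term b²: no divisor's leading term divides it; move -16/21b² to the remainder.
  leading term b: no divisor's leading term divides it; move -500/21b to the remainder.
  leading term 1: no divisor's leading term divides it; move -11/7 to the remainder.
  remainder 7/3b³ - 16/21b² - 500/21b - 11/7 ≠ 0; add h_5 = 7/3b³ - 16/21b² - 500/21b - 11/7 to the basis.

S(f_2,f_3): lcm = a²b. S = 2/7a² + 4/7ab² - 59/7a - b² - 4b.
  leading term a²: subtract (-2/21a)·f_1 from 2/7a² + 4/7ab² - 59/7a - b² - 4b → -2/21ab² + 4/21ab - 11/7a - b² - 4b
  leading term ab²: subtract (2/63b²)·f_1 from -2/21ab² + 4/21ab - 11/7a - b² - 4b → 4/21ab - 11/7a + 2/9b⁴ - 4/63b³ - 23/7b² - 4b
  leading term ab: subtract (-4/63b)·f_1 from 4/21ab - 11/7a + 2/9b⁴ - 4/63b³ - 23/7b² - 4b → -11/7a + 2/9b⁴ - 32/63b³ - 199/63b² + 4/7b
  leading term a: subtract (11/21)·f_1 from -11/7a + 2/9b⁴ - 32/63b³ - 199/63b² + 4/7b → 2/9b⁴ - 32/63b³ + 32/63b² - 10/21b - 264/7
  leading term b⁴: subtract (-2/49)·h_4 from 2/9b⁴ - 32/63b³ + 32/63b² - 10/21b - 264/7 → -8/21b³ + 248/49b² - 256/147b - 2992/49
  leading term b³: subtract (-8/49)·h_5 from -8/21b³ + 248/49b² - 256/147b - 2992/49 → 5080/1029b² - 5792/1029b - 21032/343
  leading term b²: no divisor's leading term divides it; move 5080/1029b² to the remainder.
  leading term b: no divisor's leading term divides it; move -5792/1029b to the remainder.
  leading term 1: no divisor's leading term divides it; move -21032/343 to the remainder.
  remainder 5080/1029b² - 5792/1029b - 21032/343 ≠ 0; add h_6 = 5080/1029b² - 5792/1029b - 21032/343 to the basis.

S(f_3,h_4): lcm = ab⁴. S = 2/7ab³ + 1004/49ab² - 279/49ab - 5148/49a - 4/7b⁵ + 59/7b³.
  leading term ab³: subtract (-2/21b³)·f_1 from 2/7ab³ + 1004/49ab² - 279/49ab - 5148/49a - 4/7b⁵ + 59/7b³ → 1004/49ab² - 279/49ab - 5148/49a - 26/21b⁵ + 4/21b⁴ + 107/7b³
  leading term ab²: subtract (-1004/147b²)·f_1 from 1004/49ab² - 279/49ab - 5148/49a - 26/21b⁵ + 4/21b⁴ + 107/7b³ → -279/49ab - 5148/49a - 26/21b⁵ - 1000/21b⁴ + 4255/147b³ + 24096/49b²
  leading term ab: subtract (93/49b)·f_1 from -279/49ab - 5148/49a - 26/21b⁵ - 1000/21b⁴ + 4255/147b³ + 24096/49b² → -5148/49a - 26/21b⁵ - 1000/21b⁴ + 6208/147b³ + 23910/49b² - 6696/49b
  leading term a: subtract (1716/49)·f_1 from -5148/49a - 26/21b⁵ - 1000/21b⁴ + 6208/147b³ + 23910/49b² - 6696/49b → -26/21b⁵ - 1000/21b⁴ + 6208/147b³ + 35922/49b² - 10128/49b - 123552/49
  leading term b⁵: subtract (78/343b)·h_4 from -26/21b⁵ - 1000/21b⁴ + 6208/147b³ + 35922/49b² - 10128/49b - 123552/49 → -2368/49b⁴ + 5784/343b³ + 253872/343b² - 26280/343b - 123552/49
  leading term b⁴: subtract (21312/2401)·h_4 from -2368/49b⁴ + 5784/343b³ + 253872/343b² - 26280/343b - 123552/49 → -3688/343b³ - 600368/2401b² + 476712/2401b + 6136416/2401
  leading term b³: subtract (-11064/2401)·h_5 from -3688/343b³ - 600368/2401b² + 476712/2401b + 6136416/2401 → -4261584/16807b² + 1492984/16807b + 42833208/16807
  leading term b²: subtract (-1598094/31115)·h_6 from -4261584/16807b² + 1492984/16807b + 42833208/16807 → -43619224/217805b - 130857672/217805
  leading term b: no divisor's leading term divides it; move -43619224/217805b to the remainder.
  leading term 1: no divisor's leading term divides it; move -130857672/217805 to the remainder.
  remainder -43619224/217805b - 130857672/217805 ≠ 0; add h_7 = -43619224/217805b - 130857672/217805 to the basis.

The other S-polynomials (S(f_1,h_4), S(f_2,h_4), S(f_1,h_5), S(f_2,h_5), S(f_3,h_5), S(h_4,h_5), S(f_1,h_6), S(f_2,h_6), S(f_3,h_6), S(h_4,h_6), S(h_5,h_6), S(f_1,h_7), S(f_2,h_7), S(f_3,h_7), S(h_4,h_7), S(h_5,h_7), S(h_6,h_7)) all reduce to 0 modulo the current basis, so we have a Gröbner basis.
Inter-reduce: drop elements whose leading term is divisible by another's, tail-reduce, and make monic.
Reduced Gröbner basis: {a - 1, b + 3}.

Since the basis is lex-ordered, b + 3 is univariate in b. Its roots are {-3}. Back-substituting each root into the other basis elements fixes the other coordinates.
  b = -3: the earlier basis element becomes a - 1 = 0, giving a = 1 — point (1, -3).

{(1, -3)}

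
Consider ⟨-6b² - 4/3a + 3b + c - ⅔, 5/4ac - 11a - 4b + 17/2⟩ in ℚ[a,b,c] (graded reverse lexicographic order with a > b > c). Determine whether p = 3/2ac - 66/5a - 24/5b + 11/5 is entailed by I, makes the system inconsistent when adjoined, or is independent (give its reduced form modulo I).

First compute the reduced Gröbner basis of I by Buchberger's algorithm.
f_1 = -6b² - 4/3a + 3b + c - ⅔, LT = b².
f_2 = 5/4ac - 11a - 4b + 17/2, LT = ac.

The S-polynomials (S(f_1,f_2)) all reduce to 0 modulo the current basis, so we have a Gröbner basis.
Inter-reduce: drop elements whose leading term is divisible by another's, tail-reduce, and make monic.
Reduced Gröbner basis: {b² + 2/9a - ½b - ⅙c + 1/9, ac - 44/5a - 16/5b + 34/5}.
Label its elements g_1 = b² + 2/9a - ½b - ⅙c + 1/9, g_2 = ac - 44/5a - 16/5b + 34/5.

Reduce p = 3/2ac - 66/5a - 24/5b + 11/5 modulo G:
  leading term ac: subtract (3/2)·g_2 from 3/2ac - 66/5a - 24/5b + 11/5 → -8
  leading term 1: no divisor's leading term divides it; move -8 to the remainder.
  normal form = -8.
The normal form is nonzero, so p ∉ I. Since p minus its normal form lies in I, I + (p) = I + (r) where r = -8; decide whether this ideal is the whole ring.
Here r = -8 is a nonzero constant, hence a unit: 1 ∈ I + (p), the Gröbner basis of I + (p) is {1}, and the enlarged system has no common solution — adjoining p is inconsistent.

Ideal membership is decidable via reduction modulo a Gröbner basis.

Adjoining 3/2ac - 66/5a - 24/5b + 11/5 makes the ideal the whole ring: the system is inconsistent.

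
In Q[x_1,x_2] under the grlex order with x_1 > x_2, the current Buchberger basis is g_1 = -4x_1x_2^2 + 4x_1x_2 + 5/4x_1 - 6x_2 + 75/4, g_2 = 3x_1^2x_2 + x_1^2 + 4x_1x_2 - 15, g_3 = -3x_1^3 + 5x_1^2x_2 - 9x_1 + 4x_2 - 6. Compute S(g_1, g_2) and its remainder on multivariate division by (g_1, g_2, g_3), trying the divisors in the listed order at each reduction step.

S(g_1, g_2) = -4/3x_1^2x_2 - 4/3x_1x_2^2 - 5/16x_1^2 + 3/2x_1x_2 - 75/16x_1 + 5x_2; remainder on division = 19/144x_1^2 + 35/18x_1x_2 - 245/48x_1 + 7x_2 - 155/12.

lcm(LM(g_1), LM(g_2)) = x_1^2x_2^2.
S = (lcm/LT(g_1))·g_1 − (lcm/LT(g_2))·g_2 = -4/3x_1^2x_2 - 4/3x_1x_2^2 - 5/16x_1^2 + 3/2x_1x_2 - 75/16x_1 + 5x_2.
Reduce S modulo (g_1, g_2, g_3) in that order:
  leading term x_1^2x_2: subtract (-4/9)·g_2 from -4/3x_1^2x_2 - 4/3x_1x_2^2 - 5/16x_1^2 + 3/2x_1x_2 - 75/16x_1 + 5x_2 → -4/3x_1x_2^2 + 19/144x_1^2 + 59/18x_1x_2 - 75/16x_1 + 5x_2 - 20/3
  leading term x_1x_2^2: subtract (1/3)·g_1 from -4/3x_1x_2^2 + 19/144x_1^2 + 59/18x_1x_2 - 75/16x_1 + 5x_2 - 20/3 → 19/144x_1^2 + 35/18x_1x_2 - 245/48x_1 + 7x_2 - 155/12
  leading term x_1^2: no divisor's leading term divides it; move 19/144x_1^2 to the remainder.
  leading term x_1x_2: no divisor's leading term divides it; move 35/18x_1x_2 to the remainder.
  leading term x_1: no divisor's leading term divides it; move -245/48x_1 to the remainder.
  leading term x_2: no divisor's leading term divides it; move 7x_2 to the remainder.
  leading term 1: no divisor's leading term divides it; move -155/12 to the remainder.
The remainder 19/144x_1^2 + 35/18x_1x_2 - 245/48x_1 + 7x_2 - 155/12 is nonzero, so it would be added as the next basis element.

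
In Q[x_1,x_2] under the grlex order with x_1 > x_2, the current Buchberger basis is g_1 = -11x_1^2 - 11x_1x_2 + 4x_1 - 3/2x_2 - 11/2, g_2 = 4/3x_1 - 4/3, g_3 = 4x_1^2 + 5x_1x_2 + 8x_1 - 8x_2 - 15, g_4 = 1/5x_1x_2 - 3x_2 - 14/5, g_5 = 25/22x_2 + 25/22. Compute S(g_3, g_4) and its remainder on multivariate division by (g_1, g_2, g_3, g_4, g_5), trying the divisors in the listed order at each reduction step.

S(g_3, g_4) = 5/4x_1x_2^2 + 17x_1x_2 - 2x_2^2 + 14x_1 - 15/4x_2; remainder on division = 0.

lcm(LM(g_3), LM(g_4)) = x_1^2x_2.
S = (lcm/LT(g_3))·g_3 − (lcm/LT(g_4))·g_4 = 5/4x_1x_2^2 + 17x_1x_2 - 2x_2^2 + 14x_1 - 15/4x_2.
Reduce S modulo (g_1, g_2, g_3, g_4, g_5) in that order:
  leading term x_1x_2^2: subtract (15/16x_2^2)·g_2 from 5/4x_1x_2^2 + 17x_1x_2 - 2x_2^2 + 14x_1 - 15/4x_2 → 17x_1x_2 - 3/4x_2^2 + 14x_1 - 15/4x_2
  leading term x_1x_2: subtract (51/4x_2)·g_2 from 17x_1x_2 - 3/4x_2^2 + 14x_1 - 15/4x_2 → -3/4x_2^2 + 14x_1 + 53/4x_2
  leading term x_2^2: subtract (-33/50x_2)·g_5 from -3/4x_2^2 + 14x_1 + 53/4x_2 → 14x_1 + 14x_2
  leading term x_1: subtract (21/2)·g_2 from 14x_1 + 14x_2 → 14x_2 + 14
  leading term x_2: subtract (308/25)·g_5 from 14x_2 + 14 → 0
The remainder is 0, so this S-polynomial contributes no new basis element.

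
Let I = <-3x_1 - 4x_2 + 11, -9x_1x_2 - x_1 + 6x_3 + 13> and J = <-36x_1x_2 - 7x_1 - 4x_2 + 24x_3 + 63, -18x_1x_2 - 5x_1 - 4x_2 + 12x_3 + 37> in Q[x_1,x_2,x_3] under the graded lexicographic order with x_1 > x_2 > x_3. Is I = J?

For a fixed monomial order, each ideal has a unique reduced Gröbner basis; comparing bases decides equality.
Buchberger on the first generating set:
f_1 = -3x_1 - 4x_2 + 11, LT = x_1.
f_2 = -9x_1x_2 - x_1 + 6x_3 + 13, LT = x_1x_2.

S(f_1,f_2): lcm = x_1x_2. S = 4/3x_2^2 - 1/9x_1 - 11/3x_2 + 2/3x_3 + 13/9.
  reduce S modulo (f_1, f_2):
  remainder 4/3x_2^2 - 95/27x_2 + 2/3x_3 + 28/27 ≠ 0; add g_3 = 4/3x_2^2 - 95/27x_2 + 2/3x_3 + 28/27 to the basis.

The other S-polynomials (S(f_1,g_3), S(f_2,g_3)) all reduce to 0 modulo the current basis, so we have a Gröbner basis.
Inter-reduce: drop elements whose leading term is divisible by another's, tail-reduce, and make monic.
Reduced Gröbner basis: {x_2^2 - 95/36x_2 + 1/2x_3 + 7/9, x_1 + 4/3x_2 - 11/3}.

Buchberger on the second generating set:
h_1 = -36x_1x_2 - 7x_1 - 4x_2 + 24x_3 + 63, LT = x_1x_2.
h_2 = -18x_1x_2 - 5x_1 - 4x_2 + 12x_3 + 37, LT = x_1x_2.

S(h_1,h_2): lcm = x_1x_2. S = -1/12x_1 - 1/9x_2 + 11/36.
  reduce S modulo (h_1, h_2):
  remainder -1/12x_1 - 1/9x_2 + 11/36 ≠ 0; add k_3 = -1/12x_1 - 1/9x_2 + 11/36 to the basis.

S(h_1,k_3): lcm = x_1x_2. S = -4/3x_2^2 + 7/36x_1 + 34/9x_2 - 2/3x_3 - 7/4.
  reduce S modulo (h_1, h_2, k_3):
  remainder -4/3x_2^2 + 95/27x_2 - 2/3x_3 - 28/27 ≠ 0; add k_4 = -4/3x_2^2 + 95/27x_2 - 2/3x_3 - 28/27 to the basis.

The other S-polynomials (S(h_2,k_3), S(h_1,k_4), S(h_2,k_4), S(k_3,k_4)) all reduce to 0 modulo the current basis, so we have a Gröbner basis.
Inter-reduce: drop elements whose leading term is divisible by another's, tail-reduce, and make monic.
Reduced Gröbner basis: {x_2^2 - 95/36x_2 + 1/2x_3 + 7/9, x_1 + 4/3x_2 - 11/3}.

The two bases agree; hence the ideals are identical.

Yes, the ideals are equal.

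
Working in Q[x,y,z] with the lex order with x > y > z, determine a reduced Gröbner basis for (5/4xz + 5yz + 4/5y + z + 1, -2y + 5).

f_1 = 5/4xz + 5yz + 4/5y + z + 1, LT = xz.
f_2 = -2y + 5, LT = y.

The S-polynomials (S(f_1,f_2)) all reduce to 0 modulo the current basis, so we have a Gröbner basis.

G = {xz + 54/5z + 12/5, y - 5/2}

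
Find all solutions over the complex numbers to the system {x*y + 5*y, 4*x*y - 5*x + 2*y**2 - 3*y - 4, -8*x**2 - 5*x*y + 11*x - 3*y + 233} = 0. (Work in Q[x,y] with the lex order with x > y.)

Compute a lex Gröbner basis by Buchberger's algorithm.
f_1 = x*y + 5*y, LT = x*y.
f_2 = 4*x*y - 5*x + 2*y**2 - 3*y - 4, LT = x*y.
f_3 = -8*x**2 - 5*x*y + 11*x - 3*y + 233, LT = x**2.

S(f_1,f_2): lcm = x*y. S = 5/4*x - 1/2*y**2 + 23/4*y + 1.
  reduce S modulo (f_1, f_2, f_3):
  remainder 5/4*x - 1/2*y**2 + 23/4*y + 1 ≠ 0; add h_4 = 5/4*x - 1/2*y**2 + 23/4*y + 1 to the basis.

S(f_1,f_3): lcm = x**2*y. S = -5/8*x*y**2 + 51/8*x*y - 3/8*y**2 + 233/8*y.
  reduce S modulo (f_1, f_2, f_3, h_4):
  remainder 11/4*y**2 - 11/4*y ≠ 0; add h_5 = 11/4*y**2 - 11/4*y to the basis.

S(f_2,f_3): lcm = x**2*y. S = -5/4*x**2 - 1/8*x*y**2 + 5/8*x*y - x - 3/8*y**2 + 233/8*y.
  reduce S modulo (f_1, f_2, f_3, h_4, h_5):
  remainder 5477/160*y - 5477/160 ≠ 0; add h_6 = 5477/160*y - 5477/160 to the basis.

The other S-polynomials (S(f_1,h_4), S(f_2,h_4), S(f_3,h_4), S(f_1,h_5), S(f_2,h_5), S(f_3,h_5), S(h_4,h_5), S(f_1,h_6), S(f_2,h_6), S(f_3,h_6), S(h_4,h_6), S(h_5,h_6)) all reduce to 0 modulo the current basis, so we have a Gröbner basis.
Inter-reduce: drop elements whose leading term is divisible by another's, tail-reduce, and make monic.
Reduced Gröbner basis: {x + 5, y - 1}.

Since the basis is lex-ordered, y - 1 is univariate in y. Its roots are {1}. Back-substituting each root into the other basis elements fixes the other coordinates.
  y = 1: the earlier basis element becomes x + 5 = 0, giving x = -5 — point (-5, 1).

{(-5, 1)}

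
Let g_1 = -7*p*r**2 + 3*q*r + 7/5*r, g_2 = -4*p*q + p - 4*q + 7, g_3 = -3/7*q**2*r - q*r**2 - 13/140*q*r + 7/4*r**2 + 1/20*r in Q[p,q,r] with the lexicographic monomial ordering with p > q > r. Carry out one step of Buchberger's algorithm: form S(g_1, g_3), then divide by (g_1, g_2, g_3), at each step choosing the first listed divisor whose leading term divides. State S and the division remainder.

lcm(LM(g_1), LM(g_3)) = p*q**2*r**2.
S = (lcm/LT(g_1))·g_1 − (lcm/LT(g_3))·g_3 = -7/3*p*q*r**3 - 13/60*p*q*r**2 + 49/12*p*r**3 + 7/60*p*r**2 - 3/7*q**3*r - 1/5*q**2*r.
Reduce S modulo (g_1, g_2, g_3) in that order:
  leading term p*q*r**3: subtract (1/3*q*r)·g_1 from -7/3*p*q*r**3 - 13/60*p*q*r**2 + 49/12*p*r**3 + 7/60*p*r**2 - 3/7*q**3*r - 1/5*q**2*r → -13/60*p*q*r**2 + 49/12*p*r**3 + 7/60*p*r**2 - 3/7*q**3*r - q**2*r**2 - 1/5*q**2*r - 7/15*q*r**2
  leading term p*q*r**2: subtract (13/420*q)·g_1 from -13/60*p*q*r**2 + 49/12*p*r**3 + 7/60*p*r**2 - 3/7*q**3*r - q**2*r**2 - 1/5*q**2*r - 7/15*q*r**2 → 49/12*p*r**3 + 7/60*p*r**2 - 3/7*q**3*r - q**2*r**2 - 41/140*q**2*r - 7/15*q*r**2 - 13/300*q*r
  leading term p*r**3: subtract (-7/12*r)·g_1 from 49/12*p*r**3 + 7/60*p*r**2 - 3/7*q**3*r - q**2*r**2 - 41/140*q**2*r - 7/15*q*r**2 - 13/300*q*r → 7/60*p*r**2 - 3/7*q**3*r - q**2*r**2 - 41/140*q**2*r + 77/60*q*r**2 - 13/300*q*r + 49/60*r**2
  leading term p*r**2: subtract (-1/60)·g_1 from 7/60*p*r**2 - 3/7*q**3*r - q**2*r**2 - 41/140*q**2*r + 77/60*q*r**2 - 13/300*q*r + 49/60*r**2 → -3/7*q**3*r - q**2*r**2 - 41/140*q**2*r + 77/60*q*r**2 + 1/150*q*r + 49/60*r**2 + 7/300*r
  leading term q**3*r: subtract (q)·g_3 from -3/7*q**3*r - q**2*r**2 - 41/140*q**2*r + 77/60*q*r**2 + 1/150*q*r + 49/60*r**2 + 7/300*r → -1/5*q**2*r - 7/15*q*r**2 - 13/300*q*r + 49/60*r**2 + 7/300*r
  leading term q**2*r: subtract (7/15)·g_3 from -1/5*q**2*r - 7/15*q*r**2 - 13/300*q*r + 49/60*r**2 + 7/300*r → 0
The remainder is 0, so this S-polynomial contributes no new basis element.

S(g_1, g_3) = -7/3*p*q*r**3 - 13/60*p*q*r**2 + 49/12*p*r**3 + 7/60*p*r**2 - 3/7*q**3*r - 1/5*q**2*r; remainder on division = 0.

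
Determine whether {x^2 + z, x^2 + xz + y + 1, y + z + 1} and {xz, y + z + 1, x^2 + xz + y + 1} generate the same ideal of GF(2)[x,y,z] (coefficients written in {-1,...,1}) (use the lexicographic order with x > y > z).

Equality of ideals is decidable: compute both reduced Gröbner bases (unique for the ordering) and check whether they agree.
Buchberger on the first generating set:
f_1 = x^2 + z, LT = x^2.
f_2 = x^2 + xz + y + 1, LT = x^2.
f_3 = y + z + 1, LT = y.

S(f_1,f_2): lcm = x^2. S = xz + y + z + 1.
  leading term xz: no divisor's leading term divides it; move xz to the remainder.
  leading term y: subtract (1)·f_3 from y + z + 1 → 0
  remainder xz ≠ 0; add g_4 = xz to the basis.

S(f_1,g_4): lcm = x^2z. S = z^2.
  leading term z^2: no divisor's leading term divides it; move z^2 to the remainder.
  remainder z^2 ≠ 0; add g_5 = z^2 to the basis.

The other S-polynomials (S(f_1,f_3), S(f_2,f_3), S(f_2,g_4), S(f_3,g_4), S(f_1,g_5), S(f_2,g_5), S(f_3,g_5), S(g_4,g_5)) all reduce to 0 modulo the current basis, so we have a Gröbner basis.
Inter-reduce: drop elements whose leading term is divisible by another's, tail-reduce, and make monic.
Reduced Gröbner basis: {x^2 + z, xz, y + z + 1, z^2}.

Buchberger on the second generating set:
h_1 = xz, LT = xz.
h_2 = y + z + 1, LT = y.
h_3 = x^2 + xz + y + 1, LT = x^2.

S(h_1,h_3): lcm = x^2z. S = xz^2 + yz + z.
  leading term xz^2: subtract (z)·h_1 from xz^2 + yz + z → yz + z
  leading term yz: subtract (z)·h_2 from yz + z → z^2
  leading term z^2: no divisor's leading term divides it; move z^2 to the remainder.
  remainder z^2 ≠ 0; add k_4 = z^2 to the basis.

The other S-polynomials (S(h_1,h_2), S(h_2,h_3), S(h_1,k_4), S(h_2,k_4), S(h_3,k_4)) all reduce to 0 modulo the current basis, so we have a Gröbner basis.
Inter-reduce: drop elements whose leading term is divisible by another's, tail-reduce, and make monic.
Reduced Gröbner basis: {x^2 + z, xz, y + z + 1, z^2}.

Same reduced basis, so the two generating sets span the same ideal.

Yes, the ideals are equal.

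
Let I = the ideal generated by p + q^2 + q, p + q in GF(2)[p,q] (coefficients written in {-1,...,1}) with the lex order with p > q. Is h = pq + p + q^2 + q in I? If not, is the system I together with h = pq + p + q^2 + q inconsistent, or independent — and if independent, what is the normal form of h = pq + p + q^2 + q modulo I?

First compute the reduced Gröbner basis of I by Buchberger's algorithm.
f_1 = p + q^2 + q, LT = p.
f_2 = p + q, LT = p.

S(f_1,f_2): lcm = p. S = q^2.
  reduce S modulo (f_1, f_2):
  remainder q^2 ≠ 0; add k_3 = q^2 to the basis.

The other S-polynomials (S(f_1,k_3), S(f_2,k_3)) all reduce to 0 modulo the current basis, so we have a Gröbner basis.
Inter-reduce: drop elements whose leading term is divisible by another's, tail-reduce, and make monic.
Reduced Gröbner basis: {p + q, q^2}.
Label its elements g_1 = p + q, g_2 = q^2.

Reduce h = pq + p + q^2 + q modulo G:
  leading term pq: subtract (q)·g_1 from pq + p + q^2 + q → p + q
  leading term p: subtract (1)·g_1 from p + q → 0
  normal form = 0.
Since the normal form is 0, h ∈ I.

pq + p + q^2 + q lies in I (it reduces to 0).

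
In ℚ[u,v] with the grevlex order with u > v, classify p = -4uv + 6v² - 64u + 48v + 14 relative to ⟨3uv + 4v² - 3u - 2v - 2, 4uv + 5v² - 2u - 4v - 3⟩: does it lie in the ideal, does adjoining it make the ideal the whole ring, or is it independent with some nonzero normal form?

-4uv + 6v² - 64u + 48v + 14 lies in I (it reduces to 0).

First compute the reduced Gröbner basis of I by Buchberger's algorithm.
f_1 = 3uv + 4v² - 3u - 2v - 2, LT = uv.
f_2 = 4uv + 5v² - 2u - 4v - 3, LT = uv.

S(f_1,f_2): lcm = uv. S = 1/12v² - ½u + ⅓v + 1/12.
  leading term v²: no divisor's leading term divides it; move 1/12v² to the remainder.
  leading term u: no divisor's leading term divides it; move -½u to the remainder.
  leading term v: no divisor's leading term divides it; move ⅓v to the remainder.
  leading term 1: no divisor's leading term divides it; move 1/12 to the remainder.
  remainder 1/12v² - ½u + ⅓v + 1/12 ≠ 0; add h_3 = 1/12v² - ½u + ⅓v + 1/12 to the basis.

S(f_1,h_3): lcm = uv². S = 4/3v³ + 6u² - 5uv - ⅔v² - u - ⅔v.
  leading term v³: subtract (16v)·h_3 from 4/3v³ + 6u² - 5uv - ⅔v² - u - ⅔v → 6u² + 3uv - 6v² - u - 2v
  leading term u²: no divisor's leading term divides it; move 6u² to the remainder.
  leading term uv: subtract (1)·f_1 from 3uv - 6v² - u - 2v → -10v² + 2u + 2
  leading term v²: subtract (-120)·h_3 from -10v² + 2u + 2 → -58u + 40v + 12
  leading term u: no divisor's leading term divides it; move -58u to the remainder.
  leading term v: no divisor's leading term divides it; move 40v to the remainder.
  leading term 1: no divisor's leading term divides it; move 12 to the remainder.
  remainder 6u² - 58u + 40v + 12 ≠ 0; add h_4 = 6u² - 58u + 40v + 12 to the basis.

S(f_2,h_3): lcm = uv². S = 5/4v³ + 6u² - 9/2uv - v² - u - ¾v.
  leading term v³: subtract (15v)·h_3 from 5/4v³ + 6u² - 9/2uv - v² - u - ¾v → 6u² + 3uv - 6v² - u - 2v
  leading term u²: subtract (1)·h_4 from 6u² + 3uv - 6v² - u - 2v → 3uv - 6v² + 57u - 42v - 12
  leading term uv: subtract (1)·f_1 from 3uv - 6v² + 57u - 42v - 12 → -10v² + 60u - 40v - 10
  leading term v²: subtract (-120)·h_3 from -10v² + 60u - 40v - 10 → 0
  remainder 0.

S(f_1,h_4): lcm = u²v. S = 4/3uv² - u² + 9uv - 20/3v² - ⅔u - 2v.
  leading term uv²: subtract (4/9v)·f_1 from 4/3uv² - u² + 9uv - 20/3v² - ⅔u - 2v → -16/9v³ - u² + 31/3uv - 52/9v² - ⅔u - 10/9v
  leading term v³: subtract (-64/3v)·h_3 from -16/9v³ - u² + 31/3uv - 52/9v² - ⅔u - 10/9v → -u² - ⅓uv + 4/3v² - ⅔u + ⅔v
  leading term u²: subtract (-⅙)·h_4 from -u² - ⅓uv + 4/3v² - ⅔u + ⅔v → -⅓uv + 4/3v² - 31/3u + 22/3v + 2
  leading term uv: subtract (-1/9)·f_1 from -⅓uv + 4/3v² - 31/3u + 22/3v + 2 → 16/9v² - 32/3u + 64/9v + 16/9
  leading term v²: subtract (64/3)·h_3 from 16/9v² - 32/3u + 64/9v + 16/9 → 0
  remainder 0.

S(f_2,h_4): lcm = u²v. S = 5/4uv² - ½u² + 26/3uv - 20/3v² - ¾u - 2v.
  leading term uv²: subtract (5/12v)·f_1 from 5/4uv² - ½u² + 26/3uv - 20/3v² - ¾u - 2v → -5/3v³ - ½u² + 119/12uv - 35/6v² - ¾u - 7/6v
  leading term v³: subtract (-20v)·h_3 from -5/3v³ - ½u² + 119/12uv - 35/6v² - ¾u - 7/6v → -½u² - 1/12uv + ⅚v² - ¾u + ½v
  leading term u²: subtract (-1/12)·h_4 from -½u² - 1/12uv + ⅚v² - ¾u + ½v → -1/12uv + ⅚v² - 67/12u + 23/6v + 1
  leading term uv: subtract (-1/36)·f_1 from -1/12uv + ⅚v² - 67/12u + 23/6v + 1 → 17/18v² - 17/3u + 34/9v + 17/18
  leading term v²: subtract (34/3)·h_3 from 17/18v² - 17/3u + 34/9v + 17/18 → 0
  remainder 0.

S(h_3,h_4): leading monomials are coprime, so the S-polynomial reduces to 0 (Buchberger's first criterion).
Every S-polynomial of the final basis reduces to 0, so we have a Gröbner basis.
Inter-reduce: drop elements whose leading term is divisible by another's, tail-reduce, and make monic.
Reduced Gröbner basis: {u² - 29/3u + 20/3v + 2, uv + 7u - 6v - 2, v² - 6u + 4v + 1}.
Label its elements g_1 = u² - 29/3u + 20/3v + 2, g_2 = uv + 7u - 6v - 2, g_3 = v² - 6u + 4v + 1.

Reduce p = -4uv + 6v² - 64u + 48v + 14 modulo G:
  leading term uv: subtract (-4)·g_2 from -4uv + 6v² - 64u + 48v + 14 → 6v² - 36u + 24v + 6
  leading term v²: subtract (6)·g_3 from 6v² - 36u + 24v + 6 → 0
  normal form = 0.
Since the normal form is 0, p ∈ I.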